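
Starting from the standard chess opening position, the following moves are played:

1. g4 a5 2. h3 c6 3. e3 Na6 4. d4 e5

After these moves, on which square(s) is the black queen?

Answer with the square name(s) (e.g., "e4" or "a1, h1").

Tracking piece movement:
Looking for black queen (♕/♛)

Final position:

  a b c d e f g h
  ─────────────────
8│♜ · ♝ ♛ ♚ ♝ ♞ ♜│8
7│· ♟ · ♟ · ♟ ♟ ♟│7
6│♞ · ♟ · · · · ·│6
5│♟ · · · ♟ · · ·│5
4│· · · ♙ · · ♙ ·│4
3│· · · · ♙ · · ♙│3
2│♙ ♙ ♙ · · ♙ · ·│2
1│♖ ♘ ♗ ♕ ♔ ♗ ♘ ♖│1
  ─────────────────
  a b c d e f g h


d8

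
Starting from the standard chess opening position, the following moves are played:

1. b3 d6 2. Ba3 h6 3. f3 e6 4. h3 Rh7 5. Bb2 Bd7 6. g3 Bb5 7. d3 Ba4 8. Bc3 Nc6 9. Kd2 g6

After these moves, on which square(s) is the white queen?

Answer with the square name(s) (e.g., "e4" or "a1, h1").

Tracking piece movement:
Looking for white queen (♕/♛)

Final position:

  a b c d e f g h
  ─────────────────
8│♜ · · ♛ ♚ ♝ ♞ ·│8
7│♟ ♟ ♟ · · ♟ · ♜│7
6│· · ♞ ♟ ♟ · ♟ ♟│6
5│· · · · · · · ·│5
4│♝ · · · · · · ·│4
3│· ♙ ♗ ♙ · ♙ ♙ ♙│3
2│♙ · ♙ ♔ ♙ · · ·│2
1│♖ ♘ · ♕ · ♗ ♘ ♖│1
  ─────────────────
  a b c d e f g h


d1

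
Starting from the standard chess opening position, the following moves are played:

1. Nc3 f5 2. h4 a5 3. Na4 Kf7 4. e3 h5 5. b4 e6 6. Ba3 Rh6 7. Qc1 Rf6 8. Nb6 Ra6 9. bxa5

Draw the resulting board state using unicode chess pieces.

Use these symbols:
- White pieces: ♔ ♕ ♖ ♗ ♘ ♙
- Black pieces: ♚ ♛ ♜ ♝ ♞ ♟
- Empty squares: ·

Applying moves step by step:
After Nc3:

♜ ♞ ♝ ♛ ♚ ♝ ♞ ♜
♟ ♟ ♟ ♟ ♟ ♟ ♟ ♟
· · · · · · · ·
· · · · · · · ·
· · · · · · · ·
· · ♘ · · · · ·
♙ ♙ ♙ ♙ ♙ ♙ ♙ ♙
♖ · ♗ ♕ ♔ ♗ ♘ ♖


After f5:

♜ ♞ ♝ ♛ ♚ ♝ ♞ ♜
♟ ♟ ♟ ♟ ♟ · ♟ ♟
· · · · · · · ·
· · · · · ♟ · ·
· · · · · · · ·
· · ♘ · · · · ·
♙ ♙ ♙ ♙ ♙ ♙ ♙ ♙
♖ · ♗ ♕ ♔ ♗ ♘ ♖


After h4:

♜ ♞ ♝ ♛ ♚ ♝ ♞ ♜
♟ ♟ ♟ ♟ ♟ · ♟ ♟
· · · · · · · ·
· · · · · ♟ · ·
· · · · · · · ♙
· · ♘ · · · · ·
♙ ♙ ♙ ♙ ♙ ♙ ♙ ·
♖ · ♗ ♕ ♔ ♗ ♘ ♖


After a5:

♜ ♞ ♝ ♛ ♚ ♝ ♞ ♜
· ♟ ♟ ♟ ♟ · ♟ ♟
· · · · · · · ·
♟ · · · · ♟ · ·
· · · · · · · ♙
· · ♘ · · · · ·
♙ ♙ ♙ ♙ ♙ ♙ ♙ ·
♖ · ♗ ♕ ♔ ♗ ♘ ♖


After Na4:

♜ ♞ ♝ ♛ ♚ ♝ ♞ ♜
· ♟ ♟ ♟ ♟ · ♟ ♟
· · · · · · · ·
♟ · · · · ♟ · ·
♘ · · · · · · ♙
· · · · · · · ·
♙ ♙ ♙ ♙ ♙ ♙ ♙ ·
♖ · ♗ ♕ ♔ ♗ ♘ ♖


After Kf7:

♜ ♞ ♝ ♛ · ♝ ♞ ♜
· ♟ ♟ ♟ ♟ ♚ ♟ ♟
· · · · · · · ·
♟ · · · · ♟ · ·
♘ · · · · · · ♙
· · · · · · · ·
♙ ♙ ♙ ♙ ♙ ♙ ♙ ·
♖ · ♗ ♕ ♔ ♗ ♘ ♖


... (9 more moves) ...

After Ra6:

· ♞ ♝ ♛ · ♝ ♞ ·
· ♟ ♟ ♟ · ♚ ♟ ·
♜ ♘ · · ♟ ♜ · ·
♟ · · · · ♟ · ♟
· ♙ · · · · · ♙
♗ · · · ♙ · · ·
♙ · ♙ ♙ · ♙ ♙ ·
♖ · ♕ · ♔ ♗ ♘ ♖


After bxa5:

· ♞ ♝ ♛ · ♝ ♞ ·
· ♟ ♟ ♟ · ♚ ♟ ·
♜ ♘ · · ♟ ♜ · ·
♙ · · · · ♟ · ♟
· · · · · · · ♙
♗ · · · ♙ · · ·
♙ · ♙ ♙ · ♙ ♙ ·
♖ · ♕ · ♔ ♗ ♘ ♖



  a b c d e f g h
  ─────────────────
8│· ♞ ♝ ♛ · ♝ ♞ ·│8
7│· ♟ ♟ ♟ · ♚ ♟ ·│7
6│♜ ♘ · · ♟ ♜ · ·│6
5│♙ · · · · ♟ · ♟│5
4│· · · · · · · ♙│4
3│♗ · · · ♙ · · ·│3
2│♙ · ♙ ♙ · ♙ ♙ ·│2
1│♖ · ♕ · ♔ ♗ ♘ ♖│1
  ─────────────────
  a b c d e f g h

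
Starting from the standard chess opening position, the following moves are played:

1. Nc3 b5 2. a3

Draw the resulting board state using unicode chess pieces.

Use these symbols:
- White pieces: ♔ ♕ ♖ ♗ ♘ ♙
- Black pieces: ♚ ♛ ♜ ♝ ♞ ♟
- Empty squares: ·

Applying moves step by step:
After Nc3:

♜ ♞ ♝ ♛ ♚ ♝ ♞ ♜
♟ ♟ ♟ ♟ ♟ ♟ ♟ ♟
· · · · · · · ·
· · · · · · · ·
· · · · · · · ·
· · ♘ · · · · ·
♙ ♙ ♙ ♙ ♙ ♙ ♙ ♙
♖ · ♗ ♕ ♔ ♗ ♘ ♖


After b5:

♜ ♞ ♝ ♛ ♚ ♝ ♞ ♜
♟ · ♟ ♟ ♟ ♟ ♟ ♟
· · · · · · · ·
· ♟ · · · · · ·
· · · · · · · ·
· · ♘ · · · · ·
♙ ♙ ♙ ♙ ♙ ♙ ♙ ♙
♖ · ♗ ♕ ♔ ♗ ♘ ♖


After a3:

♜ ♞ ♝ ♛ ♚ ♝ ♞ ♜
♟ · ♟ ♟ ♟ ♟ ♟ ♟
· · · · · · · ·
· ♟ · · · · · ·
· · · · · · · ·
♙ · ♘ · · · · ·
· ♙ ♙ ♙ ♙ ♙ ♙ ♙
♖ · ♗ ♕ ♔ ♗ ♘ ♖



  a b c d e f g h
  ─────────────────
8│♜ ♞ ♝ ♛ ♚ ♝ ♞ ♜│8
7│♟ · ♟ ♟ ♟ ♟ ♟ ♟│7
6│· · · · · · · ·│6
5│· ♟ · · · · · ·│5
4│· · · · · · · ·│4
3│♙ · ♘ · · · · ·│3
2│· ♙ ♙ ♙ ♙ ♙ ♙ ♙│2
1│♖ · ♗ ♕ ♔ ♗ ♘ ♖│1
  ─────────────────
  a b c d e f g h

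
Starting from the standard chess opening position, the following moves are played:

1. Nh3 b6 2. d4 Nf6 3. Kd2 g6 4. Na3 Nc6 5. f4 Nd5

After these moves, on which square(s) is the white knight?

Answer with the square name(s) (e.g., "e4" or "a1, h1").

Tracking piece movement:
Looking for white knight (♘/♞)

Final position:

  a b c d e f g h
  ─────────────────
8│♜ · ♝ ♛ ♚ ♝ · ♜│8
7│♟ · ♟ ♟ ♟ ♟ · ♟│7
6│· ♟ ♞ · · · ♟ ·│6
5│· · · ♞ · · · ·│5
4│· · · ♙ · ♙ · ·│4
3│♘ · · · · · · ♘│3
2│♙ ♙ ♙ ♔ ♙ · ♙ ♙│2
1│♖ · ♗ ♕ · ♗ · ♖│1
  ─────────────────
  a b c d e f g h


a3, h3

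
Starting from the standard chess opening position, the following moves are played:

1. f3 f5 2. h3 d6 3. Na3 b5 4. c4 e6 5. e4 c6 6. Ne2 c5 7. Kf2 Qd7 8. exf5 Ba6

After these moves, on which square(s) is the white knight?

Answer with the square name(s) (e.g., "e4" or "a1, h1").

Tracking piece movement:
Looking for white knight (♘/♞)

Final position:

  a b c d e f g h
  ─────────────────
8│♜ ♞ · · ♚ ♝ ♞ ♜│8
7│♟ · · ♛ · · ♟ ♟│7
6│♝ · · ♟ ♟ · · ·│6
5│· ♟ ♟ · · ♙ · ·│5
4│· · ♙ · · · · ·│4
3│♘ · · · · ♙ · ♙│3
2│♙ ♙ · ♙ ♘ ♔ ♙ ·│2
1│♖ · ♗ ♕ · ♗ · ♖│1
  ─────────────────
  a b c d e f g h


a3, e2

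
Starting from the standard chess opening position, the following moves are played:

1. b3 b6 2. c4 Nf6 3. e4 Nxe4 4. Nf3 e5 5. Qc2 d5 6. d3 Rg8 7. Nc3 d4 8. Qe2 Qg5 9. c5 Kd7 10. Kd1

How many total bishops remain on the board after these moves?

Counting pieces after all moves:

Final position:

  a b c d e f g h
  ─────────────────
8│♜ ♞ ♝ · · ♝ ♜ ·│8
7│♟ · ♟ ♚ · ♟ ♟ ♟│7
6│· ♟ · · · · · ·│6
5│· · ♙ · ♟ · ♛ ·│5
4│· · · ♟ ♞ · · ·│4
3│· ♙ ♘ ♙ · ♘ · ·│3
2│♙ · · · ♕ ♙ ♙ ♙│2
1│♖ · ♗ ♔ · ♗ · ♖│1
  ─────────────────
  a b c d e f g h


4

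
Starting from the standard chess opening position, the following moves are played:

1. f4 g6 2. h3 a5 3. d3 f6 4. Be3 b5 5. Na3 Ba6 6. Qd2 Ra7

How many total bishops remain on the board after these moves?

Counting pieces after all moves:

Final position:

  a b c d e f g h
  ─────────────────
8│· ♞ · ♛ ♚ ♝ ♞ ♜│8
7│♜ · ♟ ♟ ♟ · · ♟│7
6│♝ · · · · ♟ ♟ ·│6
5│♟ ♟ · · · · · ·│5
4│· · · · · ♙ · ·│4
3│♘ · · ♙ ♗ · · ♙│3
2│♙ ♙ ♙ ♕ ♙ · ♙ ·│2
1│♖ · · · ♔ ♗ ♘ ♖│1
  ─────────────────
  a b c d e f g h


4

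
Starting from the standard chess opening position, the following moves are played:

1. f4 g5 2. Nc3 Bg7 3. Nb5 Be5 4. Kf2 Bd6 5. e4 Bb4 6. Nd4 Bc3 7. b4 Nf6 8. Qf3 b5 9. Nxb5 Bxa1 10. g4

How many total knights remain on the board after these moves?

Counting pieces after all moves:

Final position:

  a b c d e f g h
  ─────────────────
8│♜ ♞ ♝ ♛ ♚ · · ♜│8
7│♟ · ♟ ♟ ♟ ♟ · ♟│7
6│· · · · · ♞ · ·│6
5│· ♘ · · · · ♟ ·│5
4│· ♙ · · ♙ ♙ ♙ ·│4
3│· · · · · ♕ · ·│3
2│♙ · ♙ ♙ · ♔ · ♙│2
1│♝ · ♗ · · ♗ ♘ ♖│1
  ─────────────────
  a b c d e f g h


4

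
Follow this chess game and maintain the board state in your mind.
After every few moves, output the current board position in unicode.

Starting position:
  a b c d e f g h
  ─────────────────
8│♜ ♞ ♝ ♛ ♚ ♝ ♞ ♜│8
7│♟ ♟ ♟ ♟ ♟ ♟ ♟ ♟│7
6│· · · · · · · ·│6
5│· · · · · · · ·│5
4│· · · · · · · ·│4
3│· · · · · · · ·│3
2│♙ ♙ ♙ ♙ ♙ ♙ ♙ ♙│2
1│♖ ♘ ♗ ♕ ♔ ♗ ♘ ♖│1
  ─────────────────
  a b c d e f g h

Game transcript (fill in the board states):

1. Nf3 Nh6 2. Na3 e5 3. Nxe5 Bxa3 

  a b c d e f g h
  ─────────────────
8│♜ ♞ ♝ ♛ ♚ · · ♜│8
7│♟ ♟ ♟ ♟ · ♟ ♟ ♟│7
6│· · · · · · · ♞│6
5│· · · · ♘ · · ·│5
4│· · · · · · · ·│4
3│♝ · · · · · · ·│3
2│♙ ♙ ♙ ♙ ♙ ♙ ♙ ♙│2
1│♖ · ♗ ♕ ♔ ♗ · ♖│1
  ─────────────────
  a b c d e f g h

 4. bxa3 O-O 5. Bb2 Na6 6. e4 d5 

  a b c d e f g h
  ─────────────────
8│♜ · ♝ ♛ · ♜ ♚ ·│8
7│♟ ♟ ♟ · · ♟ ♟ ♟│7
6│♞ · · · · · · ♞│6
5│· · · ♟ ♘ · · ·│5
4│· · · · ♙ · · ·│4
3│♙ · · · · · · ·│3
2│♙ ♗ ♙ ♙ · ♙ ♙ ♙│2
1│♖ · · ♕ ♔ ♗ · ♖│1
  ─────────────────
  a b c d e f g h

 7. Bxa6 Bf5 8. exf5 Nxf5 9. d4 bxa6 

  a b c d e f g h
  ─────────────────
8│♜ · · ♛ · ♜ ♚ ·│8
7│♟ · ♟ · · ♟ ♟ ♟│7
6│♟ · · · · · · ·│6
5│· · · ♟ ♘ ♞ · ·│5
4│· · · ♙ · · · ·│4
3│♙ · · · · · · ·│3
2│♙ ♗ ♙ · · ♙ ♙ ♙│2
1│♖ · · ♕ ♔ · · ♖│1
  ─────────────────
  a b c d e f g h

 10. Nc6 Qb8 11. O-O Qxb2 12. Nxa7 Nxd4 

  a b c d e f g h
  ─────────────────
8│♜ · · · · ♜ ♚ ·│8
7│♘ · ♟ · · ♟ ♟ ♟│7
6│♟ · · · · · · ·│6
5│· · · ♟ · · · ·│5
4│· · · ♞ · · · ·│4
3│♙ · · · · · · ·│3
2│♙ ♛ ♙ · · ♙ ♙ ♙│2
1│♖ · · ♕ · ♖ ♔ ·│1
  ─────────────────
  a b c d e f g h

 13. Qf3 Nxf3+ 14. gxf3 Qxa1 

  a b c d e f g h
  ─────────────────
8│♜ · · · · ♜ ♚ ·│8
7│♘ · ♟ · · ♟ ♟ ♟│7
6│♟ · · · · · · ·│6
5│· · · ♟ · · · ·│5
4│· · · · · · · ·│4
3│♙ · · · · ♙ · ·│3
2│♙ · ♙ · · ♙ · ♙│2
1│♛ · · · · ♖ ♔ ·│1
  ─────────────────
  a b c d e f g h


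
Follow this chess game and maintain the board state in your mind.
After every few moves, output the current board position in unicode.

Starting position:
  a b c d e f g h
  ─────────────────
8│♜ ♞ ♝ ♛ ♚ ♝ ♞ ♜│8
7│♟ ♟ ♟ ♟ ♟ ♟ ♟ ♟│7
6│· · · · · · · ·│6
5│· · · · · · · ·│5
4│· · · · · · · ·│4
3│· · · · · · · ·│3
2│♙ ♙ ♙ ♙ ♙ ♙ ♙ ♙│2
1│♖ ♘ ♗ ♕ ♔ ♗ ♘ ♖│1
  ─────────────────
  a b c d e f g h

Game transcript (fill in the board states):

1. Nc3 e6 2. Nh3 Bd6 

  a b c d e f g h
  ─────────────────
8│♜ ♞ ♝ ♛ ♚ · ♞ ♜│8
7│♟ ♟ ♟ ♟ · ♟ ♟ ♟│7
6│· · · ♝ ♟ · · ·│6
5│· · · · · · · ·│5
4│· · · · · · · ·│4
3│· · ♘ · · · · ♘│3
2│♙ ♙ ♙ ♙ ♙ ♙ ♙ ♙│2
1│♖ · ♗ ♕ ♔ ♗ · ♖│1
  ─────────────────
  a b c d e f g h

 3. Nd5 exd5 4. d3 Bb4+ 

  a b c d e f g h
  ─────────────────
8│♜ ♞ ♝ ♛ ♚ · ♞ ♜│8
7│♟ ♟ ♟ ♟ · ♟ ♟ ♟│7
6│· · · · · · · ·│6
5│· · · ♟ · · · ·│5
4│· ♝ · · · · · ·│4
3│· · · ♙ · · · ♘│3
2│♙ ♙ ♙ · ♙ ♙ ♙ ♙│2
1│♖ · ♗ ♕ ♔ ♗ · ♖│1
  ─────────────────
  a b c d e f g h

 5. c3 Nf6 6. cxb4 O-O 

  a b c d e f g h
  ─────────────────
8│♜ ♞ ♝ ♛ · ♜ ♚ ·│8
7│♟ ♟ ♟ ♟ · ♟ ♟ ♟│7
6│· · · · · ♞ · ·│6
5│· · · ♟ · · · ·│5
4│· ♙ · · · · · ·│4
3│· · · ♙ · · · ♘│3
2│♙ ♙ · · ♙ ♙ ♙ ♙│2
1│♖ · ♗ ♕ ♔ ♗ · ♖│1
  ─────────────────
  a b c d e f g h

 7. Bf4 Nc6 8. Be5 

  a b c d e f g h
  ─────────────────
8│♜ · ♝ ♛ · ♜ ♚ ·│8
7│♟ ♟ ♟ ♟ · ♟ ♟ ♟│7
6│· · ♞ · · ♞ · ·│6
5│· · · ♟ ♗ · · ·│5
4│· ♙ · · · · · ·│4
3│· · · ♙ · · · ♘│3
2│♙ ♙ · · ♙ ♙ ♙ ♙│2
1│♖ · · ♕ ♔ ♗ · ♖│1
  ─────────────────
  a b c d e f g h


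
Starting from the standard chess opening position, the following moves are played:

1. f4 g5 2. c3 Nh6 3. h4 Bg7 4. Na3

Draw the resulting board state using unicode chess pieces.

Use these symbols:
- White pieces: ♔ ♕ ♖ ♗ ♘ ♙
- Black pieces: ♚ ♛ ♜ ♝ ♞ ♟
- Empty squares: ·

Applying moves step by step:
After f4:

♜ ♞ ♝ ♛ ♚ ♝ ♞ ♜
♟ ♟ ♟ ♟ ♟ ♟ ♟ ♟
· · · · · · · ·
· · · · · · · ·
· · · · · ♙ · ·
· · · · · · · ·
♙ ♙ ♙ ♙ ♙ · ♙ ♙
♖ ♘ ♗ ♕ ♔ ♗ ♘ ♖


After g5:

♜ ♞ ♝ ♛ ♚ ♝ ♞ ♜
♟ ♟ ♟ ♟ ♟ ♟ · ♟
· · · · · · · ·
· · · · · · ♟ ·
· · · · · ♙ · ·
· · · · · · · ·
♙ ♙ ♙ ♙ ♙ · ♙ ♙
♖ ♘ ♗ ♕ ♔ ♗ ♘ ♖


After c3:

♜ ♞ ♝ ♛ ♚ ♝ ♞ ♜
♟ ♟ ♟ ♟ ♟ ♟ · ♟
· · · · · · · ·
· · · · · · ♟ ·
· · · · · ♙ · ·
· · ♙ · · · · ·
♙ ♙ · ♙ ♙ · ♙ ♙
♖ ♘ ♗ ♕ ♔ ♗ ♘ ♖


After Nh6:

♜ ♞ ♝ ♛ ♚ ♝ · ♜
♟ ♟ ♟ ♟ ♟ ♟ · ♟
· · · · · · · ♞
· · · · · · ♟ ·
· · · · · ♙ · ·
· · ♙ · · · · ·
♙ ♙ · ♙ ♙ · ♙ ♙
♖ ♘ ♗ ♕ ♔ ♗ ♘ ♖


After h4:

♜ ♞ ♝ ♛ ♚ ♝ · ♜
♟ ♟ ♟ ♟ ♟ ♟ · ♟
· · · · · · · ♞
· · · · · · ♟ ·
· · · · · ♙ · ♙
· · ♙ · · · · ·
♙ ♙ · ♙ ♙ · ♙ ·
♖ ♘ ♗ ♕ ♔ ♗ ♘ ♖


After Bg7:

♜ ♞ ♝ ♛ ♚ · · ♜
♟ ♟ ♟ ♟ ♟ ♟ ♝ ♟
· · · · · · · ♞
· · · · · · ♟ ·
· · · · · ♙ · ♙
· · ♙ · · · · ·
♙ ♙ · ♙ ♙ · ♙ ·
♖ ♘ ♗ ♕ ♔ ♗ ♘ ♖


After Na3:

♜ ♞ ♝ ♛ ♚ · · ♜
♟ ♟ ♟ ♟ ♟ ♟ ♝ ♟
· · · · · · · ♞
· · · · · · ♟ ·
· · · · · ♙ · ♙
♘ · ♙ · · · · ·
♙ ♙ · ♙ ♙ · ♙ ·
♖ · ♗ ♕ ♔ ♗ ♘ ♖



  a b c d e f g h
  ─────────────────
8│♜ ♞ ♝ ♛ ♚ · · ♜│8
7│♟ ♟ ♟ ♟ ♟ ♟ ♝ ♟│7
6│· · · · · · · ♞│6
5│· · · · · · ♟ ·│5
4│· · · · · ♙ · ♙│4
3│♘ · ♙ · · · · ·│3
2│♙ ♙ · ♙ ♙ · ♙ ·│2
1│♖ · ♗ ♕ ♔ ♗ ♘ ♖│1
  ─────────────────
  a b c d e f g h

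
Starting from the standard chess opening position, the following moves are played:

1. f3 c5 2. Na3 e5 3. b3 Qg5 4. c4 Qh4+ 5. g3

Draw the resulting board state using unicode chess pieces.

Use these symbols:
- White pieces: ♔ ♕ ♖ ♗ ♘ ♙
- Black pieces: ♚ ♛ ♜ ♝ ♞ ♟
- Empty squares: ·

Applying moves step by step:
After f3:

♜ ♞ ♝ ♛ ♚ ♝ ♞ ♜
♟ ♟ ♟ ♟ ♟ ♟ ♟ ♟
· · · · · · · ·
· · · · · · · ·
· · · · · · · ·
· · · · · ♙ · ·
♙ ♙ ♙ ♙ ♙ · ♙ ♙
♖ ♘ ♗ ♕ ♔ ♗ ♘ ♖


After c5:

♜ ♞ ♝ ♛ ♚ ♝ ♞ ♜
♟ ♟ · ♟ ♟ ♟ ♟ ♟
· · · · · · · ·
· · ♟ · · · · ·
· · · · · · · ·
· · · · · ♙ · ·
♙ ♙ ♙ ♙ ♙ · ♙ ♙
♖ ♘ ♗ ♕ ♔ ♗ ♘ ♖


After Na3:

♜ ♞ ♝ ♛ ♚ ♝ ♞ ♜
♟ ♟ · ♟ ♟ ♟ ♟ ♟
· · · · · · · ·
· · ♟ · · · · ·
· · · · · · · ·
♘ · · · · ♙ · ·
♙ ♙ ♙ ♙ ♙ · ♙ ♙
♖ · ♗ ♕ ♔ ♗ ♘ ♖


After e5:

♜ ♞ ♝ ♛ ♚ ♝ ♞ ♜
♟ ♟ · ♟ · ♟ ♟ ♟
· · · · · · · ·
· · ♟ · ♟ · · ·
· · · · · · · ·
♘ · · · · ♙ · ·
♙ ♙ ♙ ♙ ♙ · ♙ ♙
♖ · ♗ ♕ ♔ ♗ ♘ ♖


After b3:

♜ ♞ ♝ ♛ ♚ ♝ ♞ ♜
♟ ♟ · ♟ · ♟ ♟ ♟
· · · · · · · ·
· · ♟ · ♟ · · ·
· · · · · · · ·
♘ ♙ · · · ♙ · ·
♙ · ♙ ♙ ♙ · ♙ ♙
♖ · ♗ ♕ ♔ ♗ ♘ ♖


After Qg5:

♜ ♞ ♝ · ♚ ♝ ♞ ♜
♟ ♟ · ♟ · ♟ ♟ ♟
· · · · · · · ·
· · ♟ · ♟ · ♛ ·
· · · · · · · ·
♘ ♙ · · · ♙ · ·
♙ · ♙ ♙ ♙ · ♙ ♙
♖ · ♗ ♕ ♔ ♗ ♘ ♖


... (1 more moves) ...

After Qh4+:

♜ ♞ ♝ · ♚ ♝ ♞ ♜
♟ ♟ · ♟ · ♟ ♟ ♟
· · · · · · · ·
· · ♟ · ♟ · · ·
· · ♙ · · · · ♛
♘ ♙ · · · ♙ · ·
♙ · · ♙ ♙ · ♙ ♙
♖ · ♗ ♕ ♔ ♗ ♘ ♖


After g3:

♜ ♞ ♝ · ♚ ♝ ♞ ♜
♟ ♟ · ♟ · ♟ ♟ ♟
· · · · · · · ·
· · ♟ · ♟ · · ·
· · ♙ · · · · ♛
♘ ♙ · · · ♙ ♙ ·
♙ · · ♙ ♙ · · ♙
♖ · ♗ ♕ ♔ ♗ ♘ ♖



  a b c d e f g h
  ─────────────────
8│♜ ♞ ♝ · ♚ ♝ ♞ ♜│8
7│♟ ♟ · ♟ · ♟ ♟ ♟│7
6│· · · · · · · ·│6
5│· · ♟ · ♟ · · ·│5
4│· · ♙ · · · · ♛│4
3│♘ ♙ · · · ♙ ♙ ·│3
2│♙ · · ♙ ♙ · · ♙│2
1│♖ · ♗ ♕ ♔ ♗ ♘ ♖│1
  ─────────────────
  a b c d e f g h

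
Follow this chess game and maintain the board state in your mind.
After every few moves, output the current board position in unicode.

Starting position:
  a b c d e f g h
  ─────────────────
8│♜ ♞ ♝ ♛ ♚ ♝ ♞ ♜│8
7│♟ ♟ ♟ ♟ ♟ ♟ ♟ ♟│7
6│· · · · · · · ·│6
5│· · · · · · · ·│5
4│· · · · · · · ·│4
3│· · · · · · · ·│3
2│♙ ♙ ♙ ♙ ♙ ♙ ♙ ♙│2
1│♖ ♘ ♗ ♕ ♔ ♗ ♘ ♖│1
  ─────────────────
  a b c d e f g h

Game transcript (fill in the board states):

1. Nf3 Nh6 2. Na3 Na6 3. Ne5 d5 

  a b c d e f g h
  ─────────────────
8│♜ · ♝ ♛ ♚ ♝ · ♜│8
7│♟ ♟ ♟ · ♟ ♟ ♟ ♟│7
6│♞ · · · · · · ♞│6
5│· · · ♟ ♘ · · ·│5
4│· · · · · · · ·│4
3│♘ · · · · · · ·│3
2│♙ ♙ ♙ ♙ ♙ ♙ ♙ ♙│2
1│♖ · ♗ ♕ ♔ ♗ · ♖│1
  ─────────────────
  a b c d e f g h

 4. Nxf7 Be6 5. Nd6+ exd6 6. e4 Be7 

  a b c d e f g h
  ─────────────────
8│♜ · · ♛ ♚ · · ♜│8
7│♟ ♟ ♟ · ♝ · ♟ ♟│7
6│♞ · · ♟ ♝ · · ♞│6
5│· · · ♟ · · · ·│5
4│· · · · ♙ · · ·│4
3│♘ · · · · · · ·│3
2│♙ ♙ ♙ ♙ · ♙ ♙ ♙│2
1│♖ · ♗ ♕ ♔ ♗ · ♖│1
  ─────────────────
  a b c d e f g h

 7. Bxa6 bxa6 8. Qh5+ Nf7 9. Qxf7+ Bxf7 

  a b c d e f g h
  ─────────────────
8│♜ · · ♛ ♚ · · ♜│8
7│♟ · ♟ · ♝ ♝ ♟ ♟│7
6│♟ · · ♟ · · · ·│6
5│· · · ♟ · · · ·│5
4│· · · · ♙ · · ·│4
3│♘ · · · · · · ·│3
2│♙ ♙ ♙ ♙ · ♙ ♙ ♙│2
1│♖ · ♗ · ♔ · · ♖│1
  ─────────────────
  a b c d e f g h

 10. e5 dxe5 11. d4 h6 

  a b c d e f g h
  ─────────────────
8│♜ · · ♛ ♚ · · ♜│8
7│♟ · ♟ · ♝ ♝ ♟ ·│7
6│♟ · · · · · · ♟│6
5│· · · ♟ ♟ · · ·│5
4│· · · ♙ · · · ·│4
3│♘ · · · · · · ·│3
2│♙ ♙ ♙ · · ♙ ♙ ♙│2
1│♖ · ♗ · ♔ · · ♖│1
  ─────────────────
  a b c d e f g h


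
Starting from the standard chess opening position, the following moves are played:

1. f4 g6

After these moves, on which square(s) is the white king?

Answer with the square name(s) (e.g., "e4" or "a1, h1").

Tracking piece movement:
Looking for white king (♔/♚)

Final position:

  a b c d e f g h
  ─────────────────
8│♜ ♞ ♝ ♛ ♚ ♝ ♞ ♜│8
7│♟ ♟ ♟ ♟ ♟ ♟ · ♟│7
6│· · · · · · ♟ ·│6
5│· · · · · · · ·│5
4│· · · · · ♙ · ·│4
3│· · · · · · · ·│3
2│♙ ♙ ♙ ♙ ♙ · ♙ ♙│2
1│♖ ♘ ♗ ♕ ♔ ♗ ♘ ♖│1
  ─────────────────
  a b c d e f g h


e1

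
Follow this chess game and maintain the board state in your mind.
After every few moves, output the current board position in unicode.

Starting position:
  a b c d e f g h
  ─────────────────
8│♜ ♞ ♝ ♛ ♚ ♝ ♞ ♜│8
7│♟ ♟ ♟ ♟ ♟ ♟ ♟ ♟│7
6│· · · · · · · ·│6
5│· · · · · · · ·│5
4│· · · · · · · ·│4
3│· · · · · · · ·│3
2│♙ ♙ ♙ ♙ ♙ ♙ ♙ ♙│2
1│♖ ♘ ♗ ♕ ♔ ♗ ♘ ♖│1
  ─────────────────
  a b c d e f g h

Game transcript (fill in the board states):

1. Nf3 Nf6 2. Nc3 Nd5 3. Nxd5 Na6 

  a b c d e f g h
  ─────────────────
8│♜ · ♝ ♛ ♚ ♝ · ♜│8
7│♟ ♟ ♟ ♟ ♟ ♟ ♟ ♟│7
6│♞ · · · · · · ·│6
5│· · · ♘ · · · ·│5
4│· · · · · · · ·│4
3│· · · · · ♘ · ·│3
2│♙ ♙ ♙ ♙ ♙ ♙ ♙ ♙│2
1│♖ · ♗ ♕ ♔ ♗ · ♖│1
  ─────────────────
  a b c d e f g h

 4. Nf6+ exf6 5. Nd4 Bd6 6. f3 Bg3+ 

  a b c d e f g h
  ─────────────────
8│♜ · ♝ ♛ ♚ · · ♜│8
7│♟ ♟ ♟ ♟ · ♟ ♟ ♟│7
6│♞ · · · · ♟ · ·│6
5│· · · · · · · ·│5
4│· · · ♘ · · · ·│4
3│· · · · · ♙ ♝ ·│3
2│♙ ♙ ♙ ♙ ♙ · ♙ ♙│2
1│♖ · ♗ ♕ ♔ ♗ · ♖│1
  ─────────────────
  a b c d e f g h

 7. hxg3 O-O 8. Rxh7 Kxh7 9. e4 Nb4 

  a b c d e f g h
  ─────────────────
8│♜ · ♝ ♛ · ♜ · ·│8
7│♟ ♟ ♟ ♟ · ♟ ♟ ♚│7
6│· · · · · ♟ · ·│6
5│· · · · · · · ·│5
4│· ♞ · ♘ ♙ · · ·│4
3│· · · · · ♙ ♙ ·│3
2│♙ ♙ ♙ ♙ · · ♙ ·│2
1│♖ · ♗ ♕ ♔ ♗ · ·│1
  ─────────────────
  a b c d e f g h

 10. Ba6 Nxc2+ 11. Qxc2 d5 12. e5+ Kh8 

  a b c d e f g h
  ─────────────────
8│♜ · ♝ ♛ · ♜ · ♚│8
7│♟ ♟ ♟ · · ♟ ♟ ·│7
6│♗ · · · · ♟ · ·│6
5│· · · ♟ ♙ · · ·│5
4│· · · ♘ · · · ·│4
3│· · · · · ♙ ♙ ·│3
2│♙ ♙ ♕ ♙ · · ♙ ·│2
1│♖ · ♗ · ♔ · · ·│1
  ─────────────────
  a b c d e f g h

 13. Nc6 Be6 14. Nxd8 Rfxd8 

  a b c d e f g h
  ─────────────────
8│♜ · · ♜ · · · ♚│8
7│♟ ♟ ♟ · · ♟ ♟ ·│7
6│♗ · · · ♝ ♟ · ·│6
5│· · · ♟ ♙ · · ·│5
4│· · · · · · · ·│4
3│· · · · · ♙ ♙ ·│3
2│♙ ♙ ♕ ♙ · · ♙ ·│2
1│♖ · ♗ · ♔ · · ·│1
  ─────────────────
  a b c d e f g h


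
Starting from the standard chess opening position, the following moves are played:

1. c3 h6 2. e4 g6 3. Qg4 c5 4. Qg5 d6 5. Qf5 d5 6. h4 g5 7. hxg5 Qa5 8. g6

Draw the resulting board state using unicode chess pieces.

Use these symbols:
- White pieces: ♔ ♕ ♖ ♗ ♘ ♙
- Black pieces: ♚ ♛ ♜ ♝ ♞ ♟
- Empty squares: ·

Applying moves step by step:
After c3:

♜ ♞ ♝ ♛ ♚ ♝ ♞ ♜
♟ ♟ ♟ ♟ ♟ ♟ ♟ ♟
· · · · · · · ·
· · · · · · · ·
· · · · · · · ·
· · ♙ · · · · ·
♙ ♙ · ♙ ♙ ♙ ♙ ♙
♖ ♘ ♗ ♕ ♔ ♗ ♘ ♖


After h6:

♜ ♞ ♝ ♛ ♚ ♝ ♞ ♜
♟ ♟ ♟ ♟ ♟ ♟ ♟ ·
· · · · · · · ♟
· · · · · · · ·
· · · · · · · ·
· · ♙ · · · · ·
♙ ♙ · ♙ ♙ ♙ ♙ ♙
♖ ♘ ♗ ♕ ♔ ♗ ♘ ♖


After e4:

♜ ♞ ♝ ♛ ♚ ♝ ♞ ♜
♟ ♟ ♟ ♟ ♟ ♟ ♟ ·
· · · · · · · ♟
· · · · · · · ·
· · · · ♙ · · ·
· · ♙ · · · · ·
♙ ♙ · ♙ · ♙ ♙ ♙
♖ ♘ ♗ ♕ ♔ ♗ ♘ ♖


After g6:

♜ ♞ ♝ ♛ ♚ ♝ ♞ ♜
♟ ♟ ♟ ♟ ♟ ♟ · ·
· · · · · · ♟ ♟
· · · · · · · ·
· · · · ♙ · · ·
· · ♙ · · · · ·
♙ ♙ · ♙ · ♙ ♙ ♙
♖ ♘ ♗ ♕ ♔ ♗ ♘ ♖


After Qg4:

♜ ♞ ♝ ♛ ♚ ♝ ♞ ♜
♟ ♟ ♟ ♟ ♟ ♟ · ·
· · · · · · ♟ ♟
· · · · · · · ·
· · · · ♙ · ♕ ·
· · ♙ · · · · ·
♙ ♙ · ♙ · ♙ ♙ ♙
♖ ♘ ♗ · ♔ ♗ ♘ ♖


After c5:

♜ ♞ ♝ ♛ ♚ ♝ ♞ ♜
♟ ♟ · ♟ ♟ ♟ · ·
· · · · · · ♟ ♟
· · ♟ · · · · ·
· · · · ♙ · ♕ ·
· · ♙ · · · · ·
♙ ♙ · ♙ · ♙ ♙ ♙
♖ ♘ ♗ · ♔ ♗ ♘ ♖


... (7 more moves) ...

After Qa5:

♜ ♞ ♝ · ♚ ♝ ♞ ♜
♟ ♟ · · ♟ ♟ · ·
· · · · · · · ♟
♛ · ♟ ♟ · ♕ ♙ ·
· · · · ♙ · · ·
· · ♙ · · · · ·
♙ ♙ · ♙ · ♙ ♙ ·
♖ ♘ ♗ · ♔ ♗ ♘ ♖


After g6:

♜ ♞ ♝ · ♚ ♝ ♞ ♜
♟ ♟ · · ♟ ♟ · ·
· · · · · · ♙ ♟
♛ · ♟ ♟ · ♕ · ·
· · · · ♙ · · ·
· · ♙ · · · · ·
♙ ♙ · ♙ · ♙ ♙ ·
♖ ♘ ♗ · ♔ ♗ ♘ ♖



  a b c d e f g h
  ─────────────────
8│♜ ♞ ♝ · ♚ ♝ ♞ ♜│8
7│♟ ♟ · · ♟ ♟ · ·│7
6│· · · · · · ♙ ♟│6
5│♛ · ♟ ♟ · ♕ · ·│5
4│· · · · ♙ · · ·│4
3│· · ♙ · · · · ·│3
2│♙ ♙ · ♙ · ♙ ♙ ·│2
1│♖ ♘ ♗ · ♔ ♗ ♘ ♖│1
  ─────────────────
  a b c d e f g h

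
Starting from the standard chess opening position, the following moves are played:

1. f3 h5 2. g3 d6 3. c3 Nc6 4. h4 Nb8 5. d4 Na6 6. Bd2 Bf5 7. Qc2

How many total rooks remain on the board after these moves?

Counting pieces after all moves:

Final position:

  a b c d e f g h
  ─────────────────
8│♜ · · ♛ ♚ ♝ ♞ ♜│8
7│♟ ♟ ♟ · ♟ ♟ ♟ ·│7
6│♞ · · ♟ · · · ·│6
5│· · · · · ♝ · ♟│5
4│· · · ♙ · · · ♙│4
3│· · ♙ · · ♙ ♙ ·│3
2│♙ ♙ ♕ ♗ ♙ · · ·│2
1│♖ ♘ · · ♔ ♗ ♘ ♖│1
  ─────────────────
  a b c d e f g h


4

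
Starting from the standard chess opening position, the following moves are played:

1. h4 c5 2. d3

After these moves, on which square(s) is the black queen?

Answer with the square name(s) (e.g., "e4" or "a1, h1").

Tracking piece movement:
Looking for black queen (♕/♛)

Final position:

  a b c d e f g h
  ─────────────────
8│♜ ♞ ♝ ♛ ♚ ♝ ♞ ♜│8
7│♟ ♟ · ♟ ♟ ♟ ♟ ♟│7
6│· · · · · · · ·│6
5│· · ♟ · · · · ·│5
4│· · · · · · · ♙│4
3│· · · ♙ · · · ·│3
2│♙ ♙ ♙ · ♙ ♙ ♙ ·│2
1│♖ ♘ ♗ ♕ ♔ ♗ ♘ ♖│1
  ─────────────────
  a b c d e f g h


d8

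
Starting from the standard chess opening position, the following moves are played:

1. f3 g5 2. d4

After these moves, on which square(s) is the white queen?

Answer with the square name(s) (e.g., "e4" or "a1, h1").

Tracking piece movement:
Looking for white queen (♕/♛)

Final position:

  a b c d e f g h
  ─────────────────
8│♜ ♞ ♝ ♛ ♚ ♝ ♞ ♜│8
7│♟ ♟ ♟ ♟ ♟ ♟ · ♟│7
6│· · · · · · · ·│6
5│· · · · · · ♟ ·│5
4│· · · ♙ · · · ·│4
3│· · · · · ♙ · ·│3
2│♙ ♙ ♙ · ♙ · ♙ ♙│2
1│♖ ♘ ♗ ♕ ♔ ♗ ♘ ♖│1
  ─────────────────
  a b c d e f g h


d1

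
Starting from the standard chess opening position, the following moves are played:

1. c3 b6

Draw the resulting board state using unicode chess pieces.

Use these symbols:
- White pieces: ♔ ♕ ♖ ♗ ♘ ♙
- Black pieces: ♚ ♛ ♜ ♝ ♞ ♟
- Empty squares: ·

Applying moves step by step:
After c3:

♜ ♞ ♝ ♛ ♚ ♝ ♞ ♜
♟ ♟ ♟ ♟ ♟ ♟ ♟ ♟
· · · · · · · ·
· · · · · · · ·
· · · · · · · ·
· · ♙ · · · · ·
♙ ♙ · ♙ ♙ ♙ ♙ ♙
♖ ♘ ♗ ♕ ♔ ♗ ♘ ♖


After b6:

♜ ♞ ♝ ♛ ♚ ♝ ♞ ♜
♟ · ♟ ♟ ♟ ♟ ♟ ♟
· ♟ · · · · · ·
· · · · · · · ·
· · · · · · · ·
· · ♙ · · · · ·
♙ ♙ · ♙ ♙ ♙ ♙ ♙
♖ ♘ ♗ ♕ ♔ ♗ ♘ ♖



  a b c d e f g h
  ─────────────────
8│♜ ♞ ♝ ♛ ♚ ♝ ♞ ♜│8
7│♟ · ♟ ♟ ♟ ♟ ♟ ♟│7
6│· ♟ · · · · · ·│6
5│· · · · · · · ·│5
4│· · · · · · · ·│4
3│· · ♙ · · · · ·│3
2│♙ ♙ · ♙ ♙ ♙ ♙ ♙│2
1│♖ ♘ ♗ ♕ ♔ ♗ ♘ ♖│1
  ─────────────────
  a b c d e f g h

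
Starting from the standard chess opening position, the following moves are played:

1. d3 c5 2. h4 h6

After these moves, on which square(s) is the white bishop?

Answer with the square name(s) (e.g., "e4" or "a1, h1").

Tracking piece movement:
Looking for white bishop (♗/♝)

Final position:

  a b c d e f g h
  ─────────────────
8│♜ ♞ ♝ ♛ ♚ ♝ ♞ ♜│8
7│♟ ♟ · ♟ ♟ ♟ ♟ ·│7
6│· · · · · · · ♟│6
5│· · ♟ · · · · ·│5
4│· · · · · · · ♙│4
3│· · · ♙ · · · ·│3
2│♙ ♙ ♙ · ♙ ♙ ♙ ·│2
1│♖ ♘ ♗ ♕ ♔ ♗ ♘ ♖│1
  ─────────────────
  a b c d e f g h


c1, f1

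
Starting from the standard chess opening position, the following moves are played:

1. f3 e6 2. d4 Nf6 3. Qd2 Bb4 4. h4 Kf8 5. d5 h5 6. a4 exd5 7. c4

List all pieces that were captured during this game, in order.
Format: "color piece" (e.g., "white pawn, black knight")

Tracking captures:
  exd5: captured white pawn

white pawn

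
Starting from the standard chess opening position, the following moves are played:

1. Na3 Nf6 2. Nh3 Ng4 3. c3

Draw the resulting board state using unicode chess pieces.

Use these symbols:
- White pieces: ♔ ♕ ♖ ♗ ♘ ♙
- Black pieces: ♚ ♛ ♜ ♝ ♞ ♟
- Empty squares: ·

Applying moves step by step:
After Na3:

♜ ♞ ♝ ♛ ♚ ♝ ♞ ♜
♟ ♟ ♟ ♟ ♟ ♟ ♟ ♟
· · · · · · · ·
· · · · · · · ·
· · · · · · · ·
♘ · · · · · · ·
♙ ♙ ♙ ♙ ♙ ♙ ♙ ♙
♖ · ♗ ♕ ♔ ♗ ♘ ♖


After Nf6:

♜ ♞ ♝ ♛ ♚ ♝ · ♜
♟ ♟ ♟ ♟ ♟ ♟ ♟ ♟
· · · · · ♞ · ·
· · · · · · · ·
· · · · · · · ·
♘ · · · · · · ·
♙ ♙ ♙ ♙ ♙ ♙ ♙ ♙
♖ · ♗ ♕ ♔ ♗ ♘ ♖


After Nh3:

♜ ♞ ♝ ♛ ♚ ♝ · ♜
♟ ♟ ♟ ♟ ♟ ♟ ♟ ♟
· · · · · ♞ · ·
· · · · · · · ·
· · · · · · · ·
♘ · · · · · · ♘
♙ ♙ ♙ ♙ ♙ ♙ ♙ ♙
♖ · ♗ ♕ ♔ ♗ · ♖


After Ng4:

♜ ♞ ♝ ♛ ♚ ♝ · ♜
♟ ♟ ♟ ♟ ♟ ♟ ♟ ♟
· · · · · · · ·
· · · · · · · ·
· · · · · · ♞ ·
♘ · · · · · · ♘
♙ ♙ ♙ ♙ ♙ ♙ ♙ ♙
♖ · ♗ ♕ ♔ ♗ · ♖


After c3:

♜ ♞ ♝ ♛ ♚ ♝ · ♜
♟ ♟ ♟ ♟ ♟ ♟ ♟ ♟
· · · · · · · ·
· · · · · · · ·
· · · · · · ♞ ·
♘ · ♙ · · · · ♘
♙ ♙ · ♙ ♙ ♙ ♙ ♙
♖ · ♗ ♕ ♔ ♗ · ♖



  a b c d e f g h
  ─────────────────
8│♜ ♞ ♝ ♛ ♚ ♝ · ♜│8
7│♟ ♟ ♟ ♟ ♟ ♟ ♟ ♟│7
6│· · · · · · · ·│6
5│· · · · · · · ·│5
4│· · · · · · ♞ ·│4
3│♘ · ♙ · · · · ♘│3
2│♙ ♙ · ♙ ♙ ♙ ♙ ♙│2
1│♖ · ♗ ♕ ♔ ♗ · ♖│1
  ─────────────────
  a b c d e f g h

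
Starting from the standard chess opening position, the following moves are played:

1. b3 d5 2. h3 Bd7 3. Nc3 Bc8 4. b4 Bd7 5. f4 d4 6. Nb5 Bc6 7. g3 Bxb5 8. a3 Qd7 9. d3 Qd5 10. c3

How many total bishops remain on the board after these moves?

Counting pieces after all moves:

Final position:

  a b c d e f g h
  ─────────────────
8│♜ ♞ · · ♚ ♝ ♞ ♜│8
7│♟ ♟ ♟ · ♟ ♟ ♟ ♟│7
6│· · · · · · · ·│6
5│· ♝ · ♛ · · · ·│5
4│· ♙ · ♟ · ♙ · ·│4
3│♙ · ♙ ♙ · · ♙ ♙│3
2│· · · · ♙ · · ·│2
1│♖ · ♗ ♕ ♔ ♗ ♘ ♖│1
  ─────────────────
  a b c d e f g h


4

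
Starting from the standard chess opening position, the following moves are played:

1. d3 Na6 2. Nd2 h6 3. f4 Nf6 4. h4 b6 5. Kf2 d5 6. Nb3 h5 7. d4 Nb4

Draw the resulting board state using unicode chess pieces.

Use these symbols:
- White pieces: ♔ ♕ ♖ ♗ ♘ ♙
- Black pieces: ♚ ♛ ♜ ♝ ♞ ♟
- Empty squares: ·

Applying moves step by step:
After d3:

♜ ♞ ♝ ♛ ♚ ♝ ♞ ♜
♟ ♟ ♟ ♟ ♟ ♟ ♟ ♟
· · · · · · · ·
· · · · · · · ·
· · · · · · · ·
· · · ♙ · · · ·
♙ ♙ ♙ · ♙ ♙ ♙ ♙
♖ ♘ ♗ ♕ ♔ ♗ ♘ ♖


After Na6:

♜ · ♝ ♛ ♚ ♝ ♞ ♜
♟ ♟ ♟ ♟ ♟ ♟ ♟ ♟
♞ · · · · · · ·
· · · · · · · ·
· · · · · · · ·
· · · ♙ · · · ·
♙ ♙ ♙ · ♙ ♙ ♙ ♙
♖ ♘ ♗ ♕ ♔ ♗ ♘ ♖


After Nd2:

♜ · ♝ ♛ ♚ ♝ ♞ ♜
♟ ♟ ♟ ♟ ♟ ♟ ♟ ♟
♞ · · · · · · ·
· · · · · · · ·
· · · · · · · ·
· · · ♙ · · · ·
♙ ♙ ♙ ♘ ♙ ♙ ♙ ♙
♖ · ♗ ♕ ♔ ♗ ♘ ♖


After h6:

♜ · ♝ ♛ ♚ ♝ ♞ ♜
♟ ♟ ♟ ♟ ♟ ♟ ♟ ·
♞ · · · · · · ♟
· · · · · · · ·
· · · · · · · ·
· · · ♙ · · · ·
♙ ♙ ♙ ♘ ♙ ♙ ♙ ♙
♖ · ♗ ♕ ♔ ♗ ♘ ♖


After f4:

♜ · ♝ ♛ ♚ ♝ ♞ ♜
♟ ♟ ♟ ♟ ♟ ♟ ♟ ·
♞ · · · · · · ♟
· · · · · · · ·
· · · · · ♙ · ·
· · · ♙ · · · ·
♙ ♙ ♙ ♘ ♙ · ♙ ♙
♖ · ♗ ♕ ♔ ♗ ♘ ♖


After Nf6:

♜ · ♝ ♛ ♚ ♝ · ♜
♟ ♟ ♟ ♟ ♟ ♟ ♟ ·
♞ · · · · ♞ · ♟
· · · · · · · ·
· · · · · ♙ · ·
· · · ♙ · · · ·
♙ ♙ ♙ ♘ ♙ · ♙ ♙
♖ · ♗ ♕ ♔ ♗ ♘ ♖


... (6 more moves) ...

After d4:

♜ · ♝ ♛ ♚ ♝ · ♜
♟ · ♟ · ♟ ♟ ♟ ·
♞ ♟ · · · ♞ · ·
· · · ♟ · · · ♟
· · · ♙ · ♙ · ♙
· ♘ · · · · · ·
♙ ♙ ♙ · ♙ ♔ ♙ ·
♖ · ♗ ♕ · ♗ ♘ ♖


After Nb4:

♜ · ♝ ♛ ♚ ♝ · ♜
♟ · ♟ · ♟ ♟ ♟ ·
· ♟ · · · ♞ · ·
· · · ♟ · · · ♟
· ♞ · ♙ · ♙ · ♙
· ♘ · · · · · ·
♙ ♙ ♙ · ♙ ♔ ♙ ·
♖ · ♗ ♕ · ♗ ♘ ♖



  a b c d e f g h
  ─────────────────
8│♜ · ♝ ♛ ♚ ♝ · ♜│8
7│♟ · ♟ · ♟ ♟ ♟ ·│7
6│· ♟ · · · ♞ · ·│6
5│· · · ♟ · · · ♟│5
4│· ♞ · ♙ · ♙ · ♙│4
3│· ♘ · · · · · ·│3
2│♙ ♙ ♙ · ♙ ♔ ♙ ·│2
1│♖ · ♗ ♕ · ♗ ♘ ♖│1
  ─────────────────
  a b c d e f g h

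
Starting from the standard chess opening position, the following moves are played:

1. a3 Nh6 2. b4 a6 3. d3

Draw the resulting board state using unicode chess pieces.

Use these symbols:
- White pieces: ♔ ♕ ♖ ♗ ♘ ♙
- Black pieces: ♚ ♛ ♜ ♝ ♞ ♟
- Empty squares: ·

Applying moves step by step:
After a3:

♜ ♞ ♝ ♛ ♚ ♝ ♞ ♜
♟ ♟ ♟ ♟ ♟ ♟ ♟ ♟
· · · · · · · ·
· · · · · · · ·
· · · · · · · ·
♙ · · · · · · ·
· ♙ ♙ ♙ ♙ ♙ ♙ ♙
♖ ♘ ♗ ♕ ♔ ♗ ♘ ♖


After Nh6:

♜ ♞ ♝ ♛ ♚ ♝ · ♜
♟ ♟ ♟ ♟ ♟ ♟ ♟ ♟
· · · · · · · ♞
· · · · · · · ·
· · · · · · · ·
♙ · · · · · · ·
· ♙ ♙ ♙ ♙ ♙ ♙ ♙
♖ ♘ ♗ ♕ ♔ ♗ ♘ ♖


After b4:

♜ ♞ ♝ ♛ ♚ ♝ · ♜
♟ ♟ ♟ ♟ ♟ ♟ ♟ ♟
· · · · · · · ♞
· · · · · · · ·
· ♙ · · · · · ·
♙ · · · · · · ·
· · ♙ ♙ ♙ ♙ ♙ ♙
♖ ♘ ♗ ♕ ♔ ♗ ♘ ♖


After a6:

♜ ♞ ♝ ♛ ♚ ♝ · ♜
· ♟ ♟ ♟ ♟ ♟ ♟ ♟
♟ · · · · · · ♞
· · · · · · · ·
· ♙ · · · · · ·
♙ · · · · · · ·
· · ♙ ♙ ♙ ♙ ♙ ♙
♖ ♘ ♗ ♕ ♔ ♗ ♘ ♖


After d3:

♜ ♞ ♝ ♛ ♚ ♝ · ♜
· ♟ ♟ ♟ ♟ ♟ ♟ ♟
♟ · · · · · · ♞
· · · · · · · ·
· ♙ · · · · · ·
♙ · · ♙ · · · ·
· · ♙ · ♙ ♙ ♙ ♙
♖ ♘ ♗ ♕ ♔ ♗ ♘ ♖



  a b c d e f g h
  ─────────────────
8│♜ ♞ ♝ ♛ ♚ ♝ · ♜│8
7│· ♟ ♟ ♟ ♟ ♟ ♟ ♟│7
6│♟ · · · · · · ♞│6
5│· · · · · · · ·│5
4│· ♙ · · · · · ·│4
3│♙ · · ♙ · · · ·│3
2│· · ♙ · ♙ ♙ ♙ ♙│2
1│♖ ♘ ♗ ♕ ♔ ♗ ♘ ♖│1
  ─────────────────
  a b c d e f g h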